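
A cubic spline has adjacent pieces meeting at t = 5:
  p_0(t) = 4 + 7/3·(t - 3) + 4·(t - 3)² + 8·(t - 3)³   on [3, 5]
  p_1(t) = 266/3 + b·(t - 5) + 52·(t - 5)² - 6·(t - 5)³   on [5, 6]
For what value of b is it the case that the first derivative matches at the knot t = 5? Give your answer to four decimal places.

114.3333

p_0'(t) = 7/3 + 8·(t - 3) + 24·(t - 3)², so p_0'(5) = 343/3. On the right, p_1'(5) = b, so b = 343/3.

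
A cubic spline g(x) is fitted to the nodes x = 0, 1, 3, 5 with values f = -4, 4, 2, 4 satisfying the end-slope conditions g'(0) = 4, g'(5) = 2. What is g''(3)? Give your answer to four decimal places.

Write σ_i for g''(x_i). With h_i = 1, 2, 2 and divided differences Δ_i = 8, -1, 1, the continuity of g' gives the tridiagonal system
  1·σ_0 + 6·σ_1 + 2·σ_2 = 6(Δ_1 - Δ_0) = -54
  2·σ_1 + 8·σ_2 + 2·σ_3 = 6(Δ_2 - Δ_1) = 12
Clamped end conditions give two more equations: 2h_0·σ_0 + h_0·σ_1 = 6(Δ_0 - g'(0)) = 24 and h_2·σ_2 + 2h_2·σ_3 = 6(g'(5) - Δ_2) = 6.
Forward elimination and back-substitution give σ_0 = 436/23, σ_1 = -320/23, σ_2 = 121/23, σ_3 = -26/23.

5.2609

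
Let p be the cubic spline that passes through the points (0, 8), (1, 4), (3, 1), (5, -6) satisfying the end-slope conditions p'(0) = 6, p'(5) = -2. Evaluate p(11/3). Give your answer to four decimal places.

-1.0016

With m_i denoting the second derivative at x_i, h_i = 1, 2, 2, and Δ_i = (y_(i+1) − y_i)/h_i = -4, -3/2, -7/2:
  1·m_0 + 6·m_1 + 2·m_2 = 6(Δ_1 - Δ_0) = 15
  2·m_1 + 8·m_2 + 2·m_3 = 6(Δ_2 - Δ_1) = -12
Clamped end conditions give two more equations: 2h_0·m_0 + h_0·m_1 = 6(Δ_0 - p'(0)) = -60 and h_2·m_2 + 2h_2·m_3 = 6(p'(5) - Δ_2) = 9.
Forward elimination and back-substitution give m_0 = -806/23, m_1 = 232/23, m_2 = -241/46, m_3 = 112/23.
On [3, 5], p(x) = 1 - 75/46·(x - 3) - 241/92·(x - 3)² + 155/184·(x - 3)³.
With (x - 3) = 2/3: p(11/3) = -622/621.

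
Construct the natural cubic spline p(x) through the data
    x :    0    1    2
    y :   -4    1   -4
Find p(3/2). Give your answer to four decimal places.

Let M_i = p''(x_i). Step sizes h_i = 1, 1; slopes of the chords Δ_i = (y_(i+1) - y_i)/h_i = 5, -5.
  1·M_0 + 4·M_1 + 1·M_2 = 6(Δ_1 - Δ_0) = -60
Natural end conditions: M_0 = M_2 = 0.
Solving: M_0 = 0, M_1 = -15, M_2 = 0.
On [1, 2], p(x) = 1 + 0·(x - 1) - 15/2·(x - 1)² + 5/2·(x - 1)³.
With (x - 1) = 1/2: p(3/2) = -9/16.

-0.5625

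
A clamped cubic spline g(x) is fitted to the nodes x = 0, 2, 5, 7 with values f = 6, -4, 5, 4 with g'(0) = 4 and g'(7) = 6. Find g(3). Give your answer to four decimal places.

With σ_i denoting the second derivative at x_i, h_i = 2, 3, 2, and Δ_i = (y_(i+1) − y_i)/h_i = -5, 3, -1/2:
  2·σ_0 + 10·σ_1 + 3·σ_2 = 6(Δ_1 - Δ_0) = 48
  3·σ_1 + 10·σ_2 + 2·σ_3 = 6(Δ_2 - Δ_1) = -21
Clamped end conditions give two more equations: 2h_0·σ_0 + h_0·σ_1 = 6(Δ_0 - g'(0)) = -54 and h_2·σ_2 + 2h_2·σ_3 = 6(g'(7) - Δ_2) = 39.
Solving: σ_0 = -609/32, σ_1 = 177/16, σ_2 = -131/16, σ_3 = 443/32.
On [2, 5], g(x) = -4 - 127/32·(x - 2) + 177/32·(x - 2)² - 77/72·(x - 2)³.
With (x - 2) = 1: g(3) = -505/144.

-3.5069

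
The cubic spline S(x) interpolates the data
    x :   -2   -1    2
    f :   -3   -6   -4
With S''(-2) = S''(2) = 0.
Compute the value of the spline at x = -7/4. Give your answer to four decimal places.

-3.8574

Write σ_i for S''(x_i). With h_i = 1, 3 and divided differences Δ_i = -3, 2/3, the continuity of S' gives the tridiagonal system
  1·σ_0 + 8·σ_1 + 3·σ_2 = 6(Δ_1 - Δ_0) = 22
Natural end conditions: σ_0 = σ_2 = 0.
Forward elimination and back-substitution give σ_0 = 0, σ_1 = 11/4, σ_2 = 0.
On [-2, -1], S(x) = -3 - 83/24·(x + 2) + 0·(x + 2)² + 11/24·(x + 2)³.
With (x + 2) = 1/4: S(-7/4) = -1975/512.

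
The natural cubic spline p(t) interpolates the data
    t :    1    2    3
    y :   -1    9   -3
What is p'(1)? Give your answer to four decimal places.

15.5000

Write M_i for p''(x_i). With h_i = 1, 1 and divided differences Δ_i = 10, -12, the continuity of p' gives the tridiagonal system
  1·M_0 + 4·M_1 + 1·M_2 = 6(Δ_1 - Δ_0) = -132
Natural end conditions: M_0 = M_2 = 0.
Forward elimination and back-substitution give M_0 = 0, M_1 = -33, M_2 = 0.
On [1, 2], p'(t) = b_0 + 2c_0·(t - 1) + 3d_0·(t - 1)² with b_0 = Δ_0 - h_0(2M_0 + M_1)/6 = 31/2, c_0 = M_0/2 = 0, d_0 = (M_1 - M_0)/(6h_0) = -11/2. So p'(1) = 31/2.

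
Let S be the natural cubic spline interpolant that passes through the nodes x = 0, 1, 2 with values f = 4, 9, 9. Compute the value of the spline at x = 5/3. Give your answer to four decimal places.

Put M_i = S'' at the i-th knot. Here h = (1, 1) and Δ = (5, 0), so the interior equations h_(i-1)·M_(i-1) + 2(h_(i-1)+h_i)·M_i + h_i·M_(i+1) = 6(Δ_i − Δ_(i-1)) read
  1·M_0 + 4·M_1 + 1·M_2 = 6(Δ_1 - Δ_0) = -30
Natural end conditions: M_0 = M_2 = 0.
Forward elimination and back-substitution give M_0 = 0, M_1 = -15/2, M_2 = 0.
On [1, 2], S(x) = 9 + 5/2·(x - 1) - 15/4·(x - 1)² + 5/4·(x - 1)³.
With (x - 1) = 2/3: S(5/3) = 253/27.

9.3704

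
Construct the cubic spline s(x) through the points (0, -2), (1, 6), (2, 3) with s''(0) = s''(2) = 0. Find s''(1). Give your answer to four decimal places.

-16.5000

With m_i denoting the second derivative at x_i, h_i = 1, 1, and Δ_i = (y_(i+1) − y_i)/h_i = 8, -3:
  1·m_0 + 4·m_1 + 1·m_2 = 6(Δ_1 - Δ_0) = -66
Natural end conditions: m_0 = m_2 = 0.
Forward elimination and back-substitution give m_0 = 0, m_1 = -33/2, m_2 = 0.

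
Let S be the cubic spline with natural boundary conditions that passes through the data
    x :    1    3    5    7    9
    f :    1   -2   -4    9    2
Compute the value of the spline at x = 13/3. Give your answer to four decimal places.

Write m_i for S''(x_i). With h_i = 2, 2, 2, 2 and divided differences Δ_i = -3/2, -1, 13/2, -7/2, the continuity of S' gives the tridiagonal system
  2·m_0 + 8·m_1 + 2·m_2 = 6(Δ_1 - Δ_0) = 3
  2·m_1 + 8·m_2 + 2·m_3 = 6(Δ_2 - Δ_1) = 45
  2·m_2 + 8·m_3 + 2·m_4 = 6(Δ_3 - Δ_2) = -60
Natural end conditions: m_0 = m_4 = 0.
Solving the tridiagonal system: m_0 = 0, m_1 = -195/112, m_2 = 237/28, m_3 = -1077/112, m_4 = 0.
On [3, 5], S(x) = -2 - 149/56·(x - 3) - 195/224·(x - 3)² + 381/448·(x - 3)³.
With (x - 3) = 4/3: S(13/3) = -320/63.

-5.0794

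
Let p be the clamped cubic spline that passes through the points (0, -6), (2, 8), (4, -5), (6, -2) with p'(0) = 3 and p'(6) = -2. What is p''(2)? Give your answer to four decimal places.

-17.0667

Let M_i = p''(x_i). Step sizes h_i = 2, 2, 2; slopes of the chords Δ_i = (y_(i+1) - y_i)/h_i = 7, -13/2, 3/2.
  2·M_0 + 8·M_1 + 2·M_2 = 6(Δ_1 - Δ_0) = -81
  2·M_1 + 8·M_2 + 2·M_3 = 6(Δ_2 - Δ_1) = 48
Clamped end conditions give two more equations: 2h_0·M_0 + h_0·M_1 = 6(Δ_0 - p'(0)) = 24 and h_2·M_2 + 2h_2·M_3 = 6(p'(6) - Δ_2) = -21.
Forward elimination and back-substitution give M_0 = 218/15, M_1 = -256/15, M_2 = 397/30, M_3 = -178/15.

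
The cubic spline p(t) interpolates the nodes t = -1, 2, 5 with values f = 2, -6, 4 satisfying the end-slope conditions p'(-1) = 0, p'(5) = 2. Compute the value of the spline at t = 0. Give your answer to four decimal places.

-0.0741

Put m_i = p'' at the i-th knot. Here h = (3, 3) and Δ = (-8/3, 10/3), so the interior equations h_(i-1)·m_(i-1) + 2(h_(i-1)+h_i)·m_i + h_i·m_(i+1) = 6(Δ_i − Δ_(i-1)) read
  3·m_0 + 12·m_1 + 3·m_2 = 6(Δ_1 - Δ_0) = 36
Clamped end conditions give two more equations: 2h_0·m_0 + h_0·m_1 = 6(Δ_0 - p'(-1)) = -16 and h_1·m_1 + 2h_1·m_2 = 6(p'(5) - Δ_1) = -8.
Solving the tridiagonal system: m_0 = -16/3, m_1 = 16/3, m_2 = -4.
On [-1, 2], p(t) = 2 + 0·(t + 1) - 8/3·(t + 1)² + 16/27·(t + 1)³.
With (t + 1) = 1: p(0) = -2/27.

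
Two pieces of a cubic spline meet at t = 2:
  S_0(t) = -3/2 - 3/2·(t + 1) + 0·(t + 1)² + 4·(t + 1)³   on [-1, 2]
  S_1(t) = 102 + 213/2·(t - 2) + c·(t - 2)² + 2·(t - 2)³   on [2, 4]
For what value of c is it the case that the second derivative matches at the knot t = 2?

S_0''(t) = 0 + 24·(t + 1), so S_0''(2) = 72. On the right, S_1''(2) = 2c, so c = 36.

36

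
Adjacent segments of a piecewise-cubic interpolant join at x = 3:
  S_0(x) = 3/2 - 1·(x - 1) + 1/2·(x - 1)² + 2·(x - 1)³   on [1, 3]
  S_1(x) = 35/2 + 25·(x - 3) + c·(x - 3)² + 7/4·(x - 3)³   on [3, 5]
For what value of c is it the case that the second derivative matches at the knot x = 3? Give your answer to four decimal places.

12.5000

S_0''(x) = 1 + 12·(x - 1), so S_0''(3) = 25. On the right, S_1''(3) = 2c, so c = 25/2.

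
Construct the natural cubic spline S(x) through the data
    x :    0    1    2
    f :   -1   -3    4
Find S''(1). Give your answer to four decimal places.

13.5000

With M_i denoting the second derivative at x_i, h_i = 1, 1, and Δ_i = (y_(i+1) − y_i)/h_i = -2, 7:
  1·M_0 + 4·M_1 + 1·M_2 = 6(Δ_1 - Δ_0) = 54
Natural end conditions: M_0 = M_2 = 0.
Hence M_0 = 0, M_1 = 27/2, M_2 = 0.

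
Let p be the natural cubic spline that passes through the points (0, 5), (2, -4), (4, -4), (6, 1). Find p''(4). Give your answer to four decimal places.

1.1000

With m_i denoting the second derivative at x_i, h_i = 2, 2, 2, and Δ_i = (y_(i+1) − y_i)/h_i = -9/2, 0, 5/2:
  2·m_0 + 8·m_1 + 2·m_2 = 6(Δ_1 - Δ_0) = 27
  2·m_1 + 8·m_2 + 2·m_3 = 6(Δ_2 - Δ_1) = 15
Natural end conditions: m_0 = m_3 = 0.
Forward elimination and back-substitution give m_0 = 0, m_1 = 31/10, m_2 = 11/10, m_3 = 0.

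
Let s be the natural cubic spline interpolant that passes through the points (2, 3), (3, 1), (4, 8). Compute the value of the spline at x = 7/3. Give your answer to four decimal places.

Let m_i = s''(x_i). Step sizes h_i = 1, 1; slopes of the chords Δ_i = (y_(i+1) - y_i)/h_i = -2, 7.
  1·m_0 + 4·m_1 + 1·m_2 = 6(Δ_1 - Δ_0) = 54
Natural end conditions: m_0 = m_2 = 0.
Hence m_0 = 0, m_1 = 27/2, m_2 = 0.
On [2, 3], s(x) = 3 - 17/4·(x - 2) + 0·(x - 2)² + 9/4·(x - 2)³.
With (x - 2) = 1/3: s(7/3) = 5/3.

1.6667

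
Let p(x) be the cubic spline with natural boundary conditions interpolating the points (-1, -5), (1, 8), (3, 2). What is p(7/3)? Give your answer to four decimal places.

5.4074

Let σ_i = p''(x_i). Step sizes h_i = 2, 2; slopes of the chords Δ_i = (y_(i+1) - y_i)/h_i = 13/2, -3.
  2·σ_0 + 8·σ_1 + 2·σ_2 = 6(Δ_1 - Δ_0) = -57
Natural end conditions: σ_0 = σ_2 = 0.
Solving the tridiagonal system: σ_0 = 0, σ_1 = -57/8, σ_2 = 0.
On [1, 3], p(x) = 8 + 7/4·(x - 1) - 57/16·(x - 1)² + 19/32·(x - 1)³.
With (x - 1) = 4/3: p(7/3) = 146/27.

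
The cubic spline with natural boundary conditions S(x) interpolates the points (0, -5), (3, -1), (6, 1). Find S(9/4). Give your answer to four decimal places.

Let M_i = S''(x_i). Step sizes h_i = 3, 3; slopes of the chords Δ_i = (y_(i+1) - y_i)/h_i = 4/3, 2/3.
  3·M_0 + 12·M_1 + 3·M_2 = 6(Δ_1 - Δ_0) = -4
Natural end conditions: M_0 = M_2 = 0.
Solving the tridiagonal system: M_0 = 0, M_1 = -1/3, M_2 = 0.
On [0, 3], S(x) = -5 + 3/2·x + 0·x² - 1/54·x³.
With x = 9/4: S(9/4) = -235/128.

-1.8359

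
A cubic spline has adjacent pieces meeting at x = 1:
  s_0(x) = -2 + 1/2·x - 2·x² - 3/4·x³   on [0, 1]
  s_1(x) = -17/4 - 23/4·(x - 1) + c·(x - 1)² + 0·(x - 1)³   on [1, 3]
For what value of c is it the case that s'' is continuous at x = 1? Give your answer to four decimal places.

s_0''(x) = -4 - 9/2·x, so s_0''(1) = -17/2. On the right, s_1''(1) = 2c, so c = -17/4.

-4.2500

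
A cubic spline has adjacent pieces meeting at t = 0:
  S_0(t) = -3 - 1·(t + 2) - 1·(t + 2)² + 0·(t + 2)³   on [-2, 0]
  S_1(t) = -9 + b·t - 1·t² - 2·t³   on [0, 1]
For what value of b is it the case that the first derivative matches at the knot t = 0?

S_0'(t) = -1 - 2·(t + 2) + 0·(t + 2)², so S_0'(0) = -5. On the right, S_1'(0) = b, so b = -5.

-5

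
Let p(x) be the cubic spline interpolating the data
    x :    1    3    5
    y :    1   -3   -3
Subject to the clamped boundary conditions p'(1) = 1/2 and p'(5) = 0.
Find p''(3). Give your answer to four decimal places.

3.2500

With M_i denoting the second derivative at x_i, h_i = 2, 2, and Δ_i = (y_(i+1) − y_i)/h_i = -2, 0:
  2·M_0 + 8·M_1 + 2·M_2 = 6(Δ_1 - Δ_0) = 12
Clamped end conditions give two more equations: 2h_0·M_0 + h_0·M_1 = 6(Δ_0 - p'(1)) = -15 and h_1·M_1 + 2h_1·M_2 = 6(p'(5) - Δ_1) = 0.
Solving the tridiagonal system: M_0 = -43/8, M_1 = 13/4, M_2 = -13/8.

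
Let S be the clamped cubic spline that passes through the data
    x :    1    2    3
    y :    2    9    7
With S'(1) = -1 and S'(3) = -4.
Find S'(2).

Write m_i for S''(x_i). With h_i = 1, 1 and divided differences Δ_i = 7, -2, the continuity of S' gives the tridiagonal system
  1·m_0 + 4·m_1 + 1·m_2 = 6(Δ_1 - Δ_0) = -54
Clamped end conditions give two more equations: 2h_0·m_0 + h_0·m_1 = 6(Δ_0 - S'(1)) = 48 and h_1·m_1 + 2h_1·m_2 = 6(S'(3) - Δ_1) = -12.
Solving the tridiagonal system: m_0 = 36, m_1 = -24, m_2 = 6.
On [2, 3], S'(x) = b_1 + 2c_1·(x - 2) + 3d_1·(x - 2)² with b_1 = Δ_1 - h_1(2m_1 + m_2)/6 = 5, c_1 = m_1/2 = -12, d_1 = (m_2 - m_1)/(6h_1) = 5. So S'(2) = 5.

5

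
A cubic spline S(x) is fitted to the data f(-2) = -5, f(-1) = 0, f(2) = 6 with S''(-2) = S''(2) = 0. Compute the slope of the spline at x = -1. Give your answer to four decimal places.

Let M_i = S''(x_i). Step sizes h_i = 1, 3; slopes of the chords Δ_i = (y_(i+1) - y_i)/h_i = 5, 2.
  1·M_0 + 8·M_1 + 3·M_2 = 6(Δ_1 - Δ_0) = -18
Natural end conditions: M_0 = M_2 = 0.
Forward elimination and back-substitution give M_0 = 0, M_1 = -9/4, M_2 = 0.
On [-1, 2], S'(x) = b_1 + 2c_1·(x + 1) + 3d_1·(x + 1)² with b_1 = Δ_1 - h_1(2M_1 + M_2)/6 = 17/4, c_1 = M_1/2 = -9/8, d_1 = (M_2 - M_1)/(6h_1) = 1/8. So S'(-1) = 17/4.

4.2500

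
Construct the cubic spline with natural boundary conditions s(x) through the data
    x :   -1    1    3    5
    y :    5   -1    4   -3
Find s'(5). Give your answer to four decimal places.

Write M_i for s''(x_i). With h_i = 2, 2, 2 and divided differences Δ_i = -3, 5/2, -7/2, the continuity of s' gives the tridiagonal system
  2·M_0 + 8·M_1 + 2·M_2 = 6(Δ_1 - Δ_0) = 33
  2·M_1 + 8·M_2 + 2·M_3 = 6(Δ_2 - Δ_1) = -36
Natural end conditions: M_0 = M_3 = 0.
Hence M_0 = 0, M_1 = 28/5, M_2 = -59/10, M_3 = 0.
On [3, 5], s'(x) = b_2 + 2c_2·(x - 3) + 3d_2·(x - 3)² with b_2 = Δ_2 - h_2(2M_2 + M_3)/6 = 13/30, c_2 = M_2/2 = -59/20, d_2 = (M_3 - M_2)/(6h_2) = 59/120. So s'(5) = -82/15.

-5.4667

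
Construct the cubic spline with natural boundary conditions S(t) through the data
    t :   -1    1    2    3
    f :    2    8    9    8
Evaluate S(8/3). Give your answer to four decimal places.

Write M_i for S''(x_i). With h_i = 2, 1, 1 and divided differences Δ_i = 3, 1, -1, the continuity of S' gives the tridiagonal system
  2·M_0 + 6·M_1 + 1·M_2 = 6(Δ_1 - Δ_0) = -12
  1·M_1 + 4·M_2 + 1·M_3 = 6(Δ_2 - Δ_1) = -12
Natural end conditions: M_0 = M_3 = 0.
Hence M_0 = 0, M_1 = -36/23, M_2 = -60/23, M_3 = 0.
On [2, 3], S(t) = 9 - 3/23·(t - 2) - 30/23·(t - 2)² + 10/23·(t - 2)³.
With (t - 2) = 2/3: S(8/3) = 5255/621.

8.4622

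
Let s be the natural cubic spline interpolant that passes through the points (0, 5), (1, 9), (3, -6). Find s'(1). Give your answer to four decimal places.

With σ_i denoting the second derivative at x_i, h_i = 1, 2, and Δ_i = (y_(i+1) − y_i)/h_i = 4, -15/2:
  1·σ_0 + 6·σ_1 + 2·σ_2 = 6(Δ_1 - Δ_0) = -69
Natural end conditions: σ_0 = σ_2 = 0.
Hence σ_0 = 0, σ_1 = -23/2, σ_2 = 0.
On [1, 3], s'(t) = b_1 + 2c_1·(t - 1) + 3d_1·(t - 1)² with b_1 = Δ_1 - h_1(2σ_1 + σ_2)/6 = 1/6, c_1 = σ_1/2 = -23/4, d_1 = (σ_2 - σ_1)/(6h_1) = 23/24. So s'(1) = 1/6.

0.1667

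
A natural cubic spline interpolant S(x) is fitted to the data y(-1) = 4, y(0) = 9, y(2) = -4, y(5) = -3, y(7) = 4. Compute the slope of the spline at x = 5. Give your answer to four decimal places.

Put m_i = S'' at the i-th knot. Here h = (1, 2, 3, 2) and Δ = (5, -13/2, 1/3, 7/2), so the interior equations h_(i-1)·m_(i-1) + 2(h_(i-1)+h_i)·m_i + h_i·m_(i+1) = 6(Δ_i − Δ_(i-1)) read
  1·m_0 + 6·m_1 + 2·m_2 = 6(Δ_1 - Δ_0) = -69
  2·m_1 + 10·m_2 + 3·m_3 = 6(Δ_2 - Δ_1) = 41
  3·m_2 + 10·m_3 + 2·m_4 = 6(Δ_3 - Δ_2) = 19
Natural end conditions: m_0 = m_4 = 0.
Solving the tridiagonal system: m_0 = 0, m_1 = -635/46, m_2 = 159/23, m_3 = -4/23, m_4 = 0.
On [5, 7], S'(x) = b_3 + 2c_3·(x - 5) + 3d_3·(x - 5)² with b_3 = Δ_3 - h_3(2m_3 + m_4)/6 = 499/138, c_3 = m_3/2 = -2/23, d_3 = (m_4 - m_3)/(6h_3) = 1/69. So S'(5) = 499/138.

3.6159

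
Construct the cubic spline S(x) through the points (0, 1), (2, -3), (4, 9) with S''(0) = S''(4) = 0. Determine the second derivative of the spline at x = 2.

6

Write M_i for S''(x_i). With h_i = 2, 2 and divided differences Δ_i = -2, 6, the continuity of S' gives the tridiagonal system
  2·M_0 + 8·M_1 + 2·M_2 = 6(Δ_1 - Δ_0) = 48
Natural end conditions: M_0 = M_2 = 0.
Solving the tridiagonal system: M_0 = 0, M_1 = 6, M_2 = 0.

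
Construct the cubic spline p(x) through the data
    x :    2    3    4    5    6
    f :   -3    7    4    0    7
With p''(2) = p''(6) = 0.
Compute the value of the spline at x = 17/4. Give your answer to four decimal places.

Let σ_i = p''(x_i). Step sizes h_i = 1, 1, 1, 1; slopes of the chords Δ_i = (y_(i+1) - y_i)/h_i = 10, -3, -4, 7.
  1·σ_0 + 4·σ_1 + 1·σ_2 = 6(Δ_1 - Δ_0) = -78
  1·σ_1 + 4·σ_2 + 1·σ_3 = 6(Δ_2 - Δ_1) = -6
  1·σ_2 + 4·σ_3 + 1·σ_4 = 6(Δ_3 - Δ_2) = 66
Natural end conditions: σ_0 = σ_4 = 0.
Solving the tridiagonal system: σ_0 = 0, σ_1 = -135/7, σ_2 = -6/7, σ_3 = 117/7, σ_4 = 0.
On [4, 5], p(x) = 4 - 13/2·(x - 4) - 3/7·(x - 4)² + 41/14·(x - 4)³.
With (x - 4) = 1/4: p(17/4) = 2145/896.

2.3940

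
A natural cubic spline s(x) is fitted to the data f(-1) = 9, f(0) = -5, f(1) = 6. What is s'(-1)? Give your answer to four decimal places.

Write σ_i for s''(x_i). With h_i = 1, 1 and divided differences Δ_i = -14, 11, the continuity of s' gives the tridiagonal system
  1·σ_0 + 4·σ_1 + 1·σ_2 = 6(Δ_1 - Δ_0) = 150
Natural end conditions: σ_0 = σ_2 = 0.
Solving: σ_0 = 0, σ_1 = 75/2, σ_2 = 0.
On [-1, 0], s'(x) = b_0 + 2c_0·(x + 1) + 3d_0·(x + 1)² with b_0 = Δ_0 - h_0(2σ_0 + σ_1)/6 = -81/4, c_0 = σ_0/2 = 0, d_0 = (σ_1 - σ_0)/(6h_0) = 25/4. So s'(-1) = -81/4.

-20.2500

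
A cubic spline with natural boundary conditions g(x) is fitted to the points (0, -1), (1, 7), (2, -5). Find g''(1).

Let σ_i = g''(x_i). Step sizes h_i = 1, 1; slopes of the chords Δ_i = (y_(i+1) - y_i)/h_i = 8, -12.
  1·σ_0 + 4·σ_1 + 1·σ_2 = 6(Δ_1 - Δ_0) = -120
Natural end conditions: σ_0 = σ_2 = 0.
Solving the tridiagonal system: σ_0 = 0, σ_1 = -30, σ_2 = 0.

-30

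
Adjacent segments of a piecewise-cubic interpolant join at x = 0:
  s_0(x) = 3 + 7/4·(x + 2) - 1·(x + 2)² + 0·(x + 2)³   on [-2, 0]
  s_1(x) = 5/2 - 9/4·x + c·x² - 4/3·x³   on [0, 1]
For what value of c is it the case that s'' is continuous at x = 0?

s_0''(x) = -2 + 0·(x + 2), so s_0''(0) = -2. On the right, s_1''(0) = 2c, so c = -1.

-1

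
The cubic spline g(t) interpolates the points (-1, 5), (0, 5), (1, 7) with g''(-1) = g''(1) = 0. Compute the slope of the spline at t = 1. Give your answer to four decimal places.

2.5000

Put M_i = g'' at the i-th knot. Here h = (1, 1) and Δ = (0, 2), so the interior equations h_(i-1)·M_(i-1) + 2(h_(i-1)+h_i)·M_i + h_i·M_(i+1) = 6(Δ_i − Δ_(i-1)) read
  1·M_0 + 4·M_1 + 1·M_2 = 6(Δ_1 - Δ_0) = 12
Natural end conditions: M_0 = M_2 = 0.
Hence M_0 = 0, M_1 = 3, M_2 = 0.
On [0, 1], g'(t) = b_1 + 2c_1·t + 3d_1·t² with b_1 = Δ_1 - h_1(2M_1 + M_2)/6 = 1, c_1 = M_1/2 = 3/2, d_1 = (M_2 - M_1)/(6h_1) = -1/2. So g'(1) = 5/2.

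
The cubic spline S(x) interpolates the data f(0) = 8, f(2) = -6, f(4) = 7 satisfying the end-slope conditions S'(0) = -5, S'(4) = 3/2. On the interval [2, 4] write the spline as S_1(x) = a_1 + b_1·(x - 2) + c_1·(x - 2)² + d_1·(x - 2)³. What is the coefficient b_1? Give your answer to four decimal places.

0.5000

Put M_i = S'' at the i-th knot. Here h = (2, 2) and Δ = (-7, 13/2), so the interior equations h_(i-1)·M_(i-1) + 2(h_(i-1)+h_i)·M_i + h_i·M_(i+1) = 6(Δ_i − Δ_(i-1)) read
  2·M_0 + 8·M_1 + 2·M_2 = 6(Δ_1 - Δ_0) = 81
Clamped end conditions give two more equations: 2h_0·M_0 + h_0·M_1 = 6(Δ_0 - S'(0)) = -12 and h_1·M_1 + 2h_1·M_2 = 6(S'(4) - Δ_1) = -30.
Solving: M_0 = -23/2, M_1 = 17, M_2 = -16.
On [2, 4], with S_1(x) = a_1 + b_1·(x - 2) + c_1·(x - 2)² + d_1·(x - 2)³: c_1 = M_1/2 = 17/2, d_1 = (M_2 - M_1)/(6h_1) = -11/4, b_1 = Δ_1 - h_1(2M_1 + M_2)/6 = 1/2.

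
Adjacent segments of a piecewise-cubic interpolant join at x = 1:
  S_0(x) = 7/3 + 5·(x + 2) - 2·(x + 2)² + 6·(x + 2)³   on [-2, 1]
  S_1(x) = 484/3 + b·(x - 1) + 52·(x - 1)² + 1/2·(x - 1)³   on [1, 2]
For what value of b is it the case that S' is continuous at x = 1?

155

S_0'(x) = 5 - 4·(x + 2) + 18·(x + 2)², so S_0'(1) = 155. On the right, S_1'(1) = b, so b = 155.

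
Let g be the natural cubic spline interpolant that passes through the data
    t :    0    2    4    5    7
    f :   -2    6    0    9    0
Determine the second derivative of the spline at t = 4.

18

Let m_i = g''(x_i). Step sizes h_i = 2, 2, 1, 2; slopes of the chords Δ_i = (y_(i+1) - y_i)/h_i = 4, -3, 9, -9/2.
  2·m_0 + 8·m_1 + 2·m_2 = 6(Δ_1 - Δ_0) = -42
  2·m_1 + 6·m_2 + 1·m_3 = 6(Δ_2 - Δ_1) = 72
  1·m_2 + 6·m_3 + 2·m_4 = 6(Δ_3 - Δ_2) = -81
Natural end conditions: m_0 = m_4 = 0.
Forward elimination and back-substitution give m_0 = 0, m_1 = -39/4, m_2 = 18, m_3 = -33/2, m_4 = 0.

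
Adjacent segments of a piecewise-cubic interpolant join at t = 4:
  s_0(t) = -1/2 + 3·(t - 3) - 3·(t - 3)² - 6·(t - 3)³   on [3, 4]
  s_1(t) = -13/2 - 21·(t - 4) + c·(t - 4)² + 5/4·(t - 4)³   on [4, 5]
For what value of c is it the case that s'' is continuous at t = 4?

-21

s_0''(t) = -6 - 36·(t - 3), so s_0''(4) = -42. On the right, s_1''(4) = 2c, so c = -21.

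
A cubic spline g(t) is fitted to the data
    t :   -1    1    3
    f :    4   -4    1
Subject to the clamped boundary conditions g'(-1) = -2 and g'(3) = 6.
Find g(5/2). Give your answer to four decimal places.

With M_i denoting the second derivative at x_i, h_i = 2, 2, and Δ_i = (y_(i+1) − y_i)/h_i = -4, 5/2:
  2·M_0 + 8·M_1 + 2·M_2 = 6(Δ_1 - Δ_0) = 39
Clamped end conditions give two more equations: 2h_0·M_0 + h_0·M_1 = 6(Δ_0 - g'(-1)) = -12 and h_1·M_1 + 2h_1·M_2 = 6(g'(3) - Δ_1) = 21.
Solving the tridiagonal system: M_0 = -47/8, M_1 = 23/4, M_2 = 19/8.
On [1, 3], g(t) = -4 - 17/8·(t - 1) + 23/8·(t - 1)² - 9/32·(t - 1)³.
With (t - 1) = 3/2: g(5/2) = -427/256.

-1.6680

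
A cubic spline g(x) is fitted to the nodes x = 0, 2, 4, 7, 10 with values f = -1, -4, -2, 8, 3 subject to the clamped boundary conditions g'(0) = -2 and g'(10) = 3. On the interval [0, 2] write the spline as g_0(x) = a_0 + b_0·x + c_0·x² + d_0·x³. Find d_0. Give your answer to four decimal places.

Put M_i = g'' at the i-th knot. Here h = (2, 2, 3, 3) and Δ = (-3/2, 1, 10/3, -5/3), so the interior equations h_(i-1)·M_(i-1) + 2(h_(i-1)+h_i)·M_i + h_i·M_(i+1) = 6(Δ_i − Δ_(i-1)) read
  2·M_0 + 8·M_1 + 2·M_2 = 6(Δ_1 - Δ_0) = 15
  2·M_1 + 10·M_2 + 3·M_3 = 6(Δ_2 - Δ_1) = 14
  3·M_2 + 12·M_3 + 3·M_4 = 6(Δ_3 - Δ_2) = -30
Clamped end conditions give two more equations: 2h_0·M_0 + h_0·M_1 = 6(Δ_0 - g'(0)) = 3 and h_3·M_3 + 2h_3·M_4 = 6(g'(10) - Δ_3) = 28.
Solving: M_0 = 23/140, M_1 = 41/35, M_2 = 53/20, M_3 = -1039/210, M_4 = 2999/420.
On [0, 2], with g_0(x) = a_0 + b_0·x + c_0·x² + d_0·x³: c_0 = M_0/2 = 23/280, d_0 = (M_1 - M_0)/(6h_0) = 47/560, b_0 = Δ_0 - h_0(2M_0 + M_1)/6 = -2.

0.0839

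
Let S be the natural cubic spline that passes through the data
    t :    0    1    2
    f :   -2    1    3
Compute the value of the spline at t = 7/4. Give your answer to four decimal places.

Let σ_i = S''(x_i). Step sizes h_i = 1, 1; slopes of the chords Δ_i = (y_(i+1) - y_i)/h_i = 3, 2.
  1·σ_0 + 4·σ_1 + 1·σ_2 = 6(Δ_1 - Δ_0) = -6
Natural end conditions: σ_0 = σ_2 = 0.
Hence σ_0 = 0, σ_1 = -3/2, σ_2 = 0.
On [1, 2], S(t) = 1 + 5/2·(t - 1) - 3/4·(t - 1)² + 1/4·(t - 1)³.
With (t - 1) = 3/4: S(7/4) = 655/256.

2.5586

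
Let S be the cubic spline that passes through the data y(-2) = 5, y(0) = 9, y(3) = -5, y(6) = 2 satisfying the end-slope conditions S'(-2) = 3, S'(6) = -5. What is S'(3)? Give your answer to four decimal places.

Write σ_i for S''(x_i). With h_i = 2, 3, 3 and divided differences Δ_i = 2, -14/3, 7/3, the continuity of S' gives the tridiagonal system
  2·σ_0 + 10·σ_1 + 3·σ_2 = 6(Δ_1 - Δ_0) = -40
  3·σ_1 + 12·σ_2 + 3·σ_3 = 6(Δ_2 - Δ_1) = 42
Clamped end conditions give two more equations: 2h_0·σ_0 + h_0·σ_1 = 6(Δ_0 - S'(-2)) = -6 and h_2·σ_2 + 2h_2·σ_3 = 6(S'(6) - Δ_2) = -44.
Hence σ_0 = 36/19, σ_1 = -129/19, σ_2 = 458/57, σ_3 = -647/57.
On [3, 6], S'(x) = b_2 + 2c_2·(x - 3) + 3d_2·(x - 3)² with b_2 = Δ_2 - h_2(2σ_2 + σ_3)/6 = -1/38, c_2 = σ_2/2 = 229/57, d_2 = (σ_3 - σ_2)/(6h_2) = -1105/1026. So S'(3) = -1/38.

-0.0263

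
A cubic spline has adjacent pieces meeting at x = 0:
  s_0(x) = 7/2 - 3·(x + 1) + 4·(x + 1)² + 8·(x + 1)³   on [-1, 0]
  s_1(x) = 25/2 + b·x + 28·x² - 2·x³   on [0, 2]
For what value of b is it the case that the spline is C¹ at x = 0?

s_0'(x) = -3 + 8·(x + 1) + 24·(x + 1)², so s_0'(0) = 29. On the right, s_1'(0) = b, so b = 29.

29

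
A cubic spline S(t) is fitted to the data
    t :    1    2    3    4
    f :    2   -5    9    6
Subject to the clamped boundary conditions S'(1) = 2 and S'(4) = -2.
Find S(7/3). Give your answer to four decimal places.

-1.5630

Let M_i = S''(x_i). Step sizes h_i = 1, 1, 1; slopes of the chords Δ_i = (y_(i+1) - y_i)/h_i = -7, 14, -3.
  1·M_0 + 4·M_1 + 1·M_2 = 6(Δ_1 - Δ_0) = 126
  1·M_1 + 4·M_2 + 1·M_3 = 6(Δ_2 - Δ_1) = -102
Clamped end conditions give two more equations: 2h_0·M_0 + h_0·M_1 = 6(Δ_0 - S'(1)) = -54 and h_2·M_2 + 2h_2·M_3 = 6(S'(4) - Δ_2) = 6.
Solving: M_0 = -832/15, M_1 = 854/15, M_2 = -694/15, M_3 = 392/15.
On [2, 3], S(t) = -5 + 41/15·(t - 2) + 427/15·(t - 2)² - 86/5·(t - 2)³.
With (t - 2) = 1/3: S(7/3) = -211/135.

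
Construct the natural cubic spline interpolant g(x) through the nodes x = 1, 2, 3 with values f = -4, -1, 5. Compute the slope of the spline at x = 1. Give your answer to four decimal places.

Put M_i = g'' at the i-th knot. Here h = (1, 1) and Δ = (3, 6), so the interior equations h_(i-1)·M_(i-1) + 2(h_(i-1)+h_i)·M_i + h_i·M_(i+1) = 6(Δ_i − Δ_(i-1)) read
  1·M_0 + 4·M_1 + 1·M_2 = 6(Δ_1 - Δ_0) = 18
Natural end conditions: M_0 = M_2 = 0.
Solving the tridiagonal system: M_0 = 0, M_1 = 9/2, M_2 = 0.
On [1, 2], g'(x) = b_0 + 2c_0·(x - 1) + 3d_0·(x - 1)² with b_0 = Δ_0 - h_0(2M_0 + M_1)/6 = 9/4, c_0 = M_0/2 = 0, d_0 = (M_1 - M_0)/(6h_0) = 3/4. So g'(1) = 9/4.

2.2500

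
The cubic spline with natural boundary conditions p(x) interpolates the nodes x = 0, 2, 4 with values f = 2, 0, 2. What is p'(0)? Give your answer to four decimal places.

Write m_i for p''(x_i). With h_i = 2, 2 and divided differences Δ_i = -1, 1, the continuity of p' gives the tridiagonal system
  2·m_0 + 8·m_1 + 2·m_2 = 6(Δ_1 - Δ_0) = 12
Natural end conditions: m_0 = m_2 = 0.
Forward elimination and back-substitution give m_0 = 0, m_1 = 3/2, m_2 = 0.
On [0, 2], p'(x) = b_0 + 2c_0·x + 3d_0·x² with b_0 = Δ_0 - h_0(2m_0 + m_1)/6 = -3/2, c_0 = m_0/2 = 0, d_0 = (m_1 - m_0)/(6h_0) = 1/8. So p'(0) = -3/2.

-1.5000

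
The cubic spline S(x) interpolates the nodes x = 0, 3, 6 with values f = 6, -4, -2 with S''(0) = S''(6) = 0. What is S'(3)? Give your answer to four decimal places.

Put σ_i = S'' at the i-th knot. Here h = (3, 3) and Δ = (-10/3, 2/3), so the interior equations h_(i-1)·σ_(i-1) + 2(h_(i-1)+h_i)·σ_i + h_i·σ_(i+1) = 6(Δ_i − Δ_(i-1)) read
  3·σ_0 + 12·σ_1 + 3·σ_2 = 6(Δ_1 - Δ_0) = 24
Natural end conditions: σ_0 = σ_2 = 0.
Forward elimination and back-substitution give σ_0 = 0, σ_1 = 2, σ_2 = 0.
On [3, 6], S'(x) = b_1 + 2c_1·(x - 3) + 3d_1·(x - 3)² with b_1 = Δ_1 - h_1(2σ_1 + σ_2)/6 = -4/3, c_1 = σ_1/2 = 1, d_1 = (σ_2 - σ_1)/(6h_1) = -1/9. So S'(3) = -4/3.

-1.3333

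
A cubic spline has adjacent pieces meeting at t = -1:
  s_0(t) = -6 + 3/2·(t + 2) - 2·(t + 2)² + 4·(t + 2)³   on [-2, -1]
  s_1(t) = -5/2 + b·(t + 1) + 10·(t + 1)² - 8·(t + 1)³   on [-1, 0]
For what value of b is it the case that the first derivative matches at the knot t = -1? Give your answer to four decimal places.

s_0'(t) = 3/2 - 4·(t + 2) + 12·(t + 2)², so s_0'(-1) = 19/2. On the right, s_1'(-1) = b, so b = 19/2.

9.5000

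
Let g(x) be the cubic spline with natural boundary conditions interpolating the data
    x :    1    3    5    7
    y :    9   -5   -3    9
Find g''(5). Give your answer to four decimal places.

Write M_i for g''(x_i). With h_i = 2, 2, 2 and divided differences Δ_i = -7, 1, 6, the continuity of g' gives the tridiagonal system
  2·M_0 + 8·M_1 + 2·M_2 = 6(Δ_1 - Δ_0) = 48
  2·M_1 + 8·M_2 + 2·M_3 = 6(Δ_2 - Δ_1) = 30
Natural end conditions: M_0 = M_3 = 0.
Forward elimination and back-substitution give M_0 = 0, M_1 = 27/5, M_2 = 12/5, M_3 = 0.

2.4000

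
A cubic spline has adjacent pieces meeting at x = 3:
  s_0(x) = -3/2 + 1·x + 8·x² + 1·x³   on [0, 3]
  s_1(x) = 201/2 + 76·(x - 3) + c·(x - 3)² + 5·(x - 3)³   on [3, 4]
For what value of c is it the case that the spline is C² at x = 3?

17

s_0''(x) = 16 + 6·x, so s_0''(3) = 34. On the right, s_1''(3) = 2c, so c = 17.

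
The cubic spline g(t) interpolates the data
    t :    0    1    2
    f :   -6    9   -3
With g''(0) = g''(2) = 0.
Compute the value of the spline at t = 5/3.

Put M_i = g'' at the i-th knot. Here h = (1, 1) and Δ = (15, -12), so the interior equations h_(i-1)·M_(i-1) + 2(h_(i-1)+h_i)·M_i + h_i·M_(i+1) = 6(Δ_i − Δ_(i-1)) read
  1·M_0 + 4·M_1 + 1·M_2 = 6(Δ_1 - Δ_0) = -162
Natural end conditions: M_0 = M_2 = 0.
Solving: M_0 = 0, M_1 = -81/2, M_2 = 0.
On [1, 2], g(t) = 9 + 3/2·(t - 1) - 81/4·(t - 1)² + 27/4·(t - 1)³.
With (t - 1) = 2/3: g(5/3) = 3.

3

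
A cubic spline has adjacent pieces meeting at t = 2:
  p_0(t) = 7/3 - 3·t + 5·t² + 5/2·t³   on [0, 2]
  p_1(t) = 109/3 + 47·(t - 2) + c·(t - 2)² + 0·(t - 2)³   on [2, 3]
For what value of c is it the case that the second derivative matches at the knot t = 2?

20

p_0''(t) = 10 + 15·t, so p_0''(2) = 40. On the right, p_1''(2) = 2c, so c = 20.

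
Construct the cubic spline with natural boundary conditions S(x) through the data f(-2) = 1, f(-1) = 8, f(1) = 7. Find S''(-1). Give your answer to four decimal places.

-7.5000

Put M_i = S'' at the i-th knot. Here h = (1, 2) and Δ = (7, -1/2), so the interior equations h_(i-1)·M_(i-1) + 2(h_(i-1)+h_i)·M_i + h_i·M_(i+1) = 6(Δ_i − Δ_(i-1)) read
  1·M_0 + 6·M_1 + 2·M_2 = 6(Δ_1 - Δ_0) = -45
Natural end conditions: M_0 = M_2 = 0.
Hence M_0 = 0, M_1 = -15/2, M_2 = 0.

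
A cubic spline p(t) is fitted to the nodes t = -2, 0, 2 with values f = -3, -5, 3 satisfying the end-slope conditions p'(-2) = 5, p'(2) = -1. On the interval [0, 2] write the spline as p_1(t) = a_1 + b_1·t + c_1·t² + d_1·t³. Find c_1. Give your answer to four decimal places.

5.2500

Write σ_i for p''(x_i). With h_i = 2, 2 and divided differences Δ_i = -1, 4, the continuity of p' gives the tridiagonal system
  2·σ_0 + 8·σ_1 + 2·σ_2 = 6(Δ_1 - Δ_0) = 30
Clamped end conditions give two more equations: 2h_0·σ_0 + h_0·σ_1 = 6(Δ_0 - p'(-2)) = -36 and h_1·σ_1 + 2h_1·σ_2 = 6(p'(2) - Δ_1) = -30.
Solving the tridiagonal system: σ_0 = -57/4, σ_1 = 21/2, σ_2 = -51/4.
On [0, 2], with p_1(t) = a_1 + b_1·t + c_1·t² + d_1·t³: c_1 = σ_1/2 = 21/4, d_1 = (σ_2 - σ_1)/(6h_1) = -31/16, b_1 = Δ_1 - h_1(2σ_1 + σ_2)/6 = 5/4.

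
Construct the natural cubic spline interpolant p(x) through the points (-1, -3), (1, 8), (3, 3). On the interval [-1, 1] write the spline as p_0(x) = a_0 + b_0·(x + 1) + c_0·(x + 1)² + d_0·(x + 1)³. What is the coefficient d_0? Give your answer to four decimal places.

-0.5000

Let σ_i = p''(x_i). Step sizes h_i = 2, 2; slopes of the chords Δ_i = (y_(i+1) - y_i)/h_i = 11/2, -5/2.
  2·σ_0 + 8·σ_1 + 2·σ_2 = 6(Δ_1 - Δ_0) = -48
Natural end conditions: σ_0 = σ_2 = 0.
Solving: σ_0 = 0, σ_1 = -6, σ_2 = 0.
On [-1, 1], with p_0(x) = a_0 + b_0·(x + 1) + c_0·(x + 1)² + d_0·(x + 1)³: c_0 = σ_0/2 = 0, d_0 = (σ_1 - σ_0)/(6h_0) = -1/2, b_0 = Δ_0 - h_0(2σ_0 + σ_1)/6 = 15/2.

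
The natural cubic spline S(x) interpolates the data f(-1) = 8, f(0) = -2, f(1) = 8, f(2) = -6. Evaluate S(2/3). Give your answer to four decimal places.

Put M_i = S'' at the i-th knot. Here h = (1, 1, 1) and Δ = (-10, 10, -14), so the interior equations h_(i-1)·M_(i-1) + 2(h_(i-1)+h_i)·M_i + h_i·M_(i+1) = 6(Δ_i − Δ_(i-1)) read
  1·M_0 + 4·M_1 + 1·M_2 = 6(Δ_1 - Δ_0) = 120
  1·M_1 + 4·M_2 + 1·M_3 = 6(Δ_2 - Δ_1) = -144
Natural end conditions: M_0 = M_3 = 0.
Solving the tridiagonal system: M_0 = 0, M_1 = 208/5, M_2 = -232/5, M_3 = 0.
On [0, 1], S(x) = -2 + 58/15·x + 104/5·x² - 44/3·x³.
With x = 2/3: S(2/3) = 2218/405.

5.4765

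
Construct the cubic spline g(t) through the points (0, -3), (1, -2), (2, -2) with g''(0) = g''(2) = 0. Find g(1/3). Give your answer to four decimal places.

-2.5926

Put σ_i = g'' at the i-th knot. Here h = (1, 1) and Δ = (1, 0), so the interior equations h_(i-1)·σ_(i-1) + 2(h_(i-1)+h_i)·σ_i + h_i·σ_(i+1) = 6(Δ_i − Δ_(i-1)) read
  1·σ_0 + 4·σ_1 + 1·σ_2 = 6(Δ_1 - Δ_0) = -6
Natural end conditions: σ_0 = σ_2 = 0.
Solving the tridiagonal system: σ_0 = 0, σ_1 = -3/2, σ_2 = 0.
On [0, 1], g(t) = -3 + 5/4·t + 0·t² - 1/4·t³.
With t = 1/3: g(1/3) = -70/27.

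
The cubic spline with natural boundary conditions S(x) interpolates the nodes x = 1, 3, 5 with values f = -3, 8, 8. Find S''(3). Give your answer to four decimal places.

-4.1250

Write σ_i for S''(x_i). With h_i = 2, 2 and divided differences Δ_i = 11/2, 0, the continuity of S' gives the tridiagonal system
  2·σ_0 + 8·σ_1 + 2·σ_2 = 6(Δ_1 - Δ_0) = -33
Natural end conditions: σ_0 = σ_2 = 0.
Solving the tridiagonal system: σ_0 = 0, σ_1 = -33/8, σ_2 = 0.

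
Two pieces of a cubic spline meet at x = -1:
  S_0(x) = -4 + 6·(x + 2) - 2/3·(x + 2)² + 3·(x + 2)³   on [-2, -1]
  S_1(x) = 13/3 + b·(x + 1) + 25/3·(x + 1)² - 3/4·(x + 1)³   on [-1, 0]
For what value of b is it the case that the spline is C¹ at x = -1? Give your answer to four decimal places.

13.6667

S_0'(x) = 6 - 4/3·(x + 2) + 9·(x + 2)², so S_0'(-1) = 41/3. On the right, S_1'(-1) = b, so b = 41/3.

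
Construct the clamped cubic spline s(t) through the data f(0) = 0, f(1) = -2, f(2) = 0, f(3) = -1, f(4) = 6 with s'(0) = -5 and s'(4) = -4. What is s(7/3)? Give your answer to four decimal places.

With m_i denoting the second derivative at x_i, h_i = 1, 1, 1, 1, and Δ_i = (y_(i+1) − y_i)/h_i = -2, 2, -1, 7:
  1·m_0 + 4·m_1 + 1·m_2 = 6(Δ_1 - Δ_0) = 24
  1·m_1 + 4·m_2 + 1·m_3 = 6(Δ_2 - Δ_1) = -18
  1·m_2 + 4·m_3 + 1·m_4 = 6(Δ_3 - Δ_2) = 48
Clamped end conditions give two more equations: 2h_0·m_0 + h_0·m_1 = 6(Δ_0 - s'(0)) = 18 and h_3·m_3 + 2h_3·m_4 = 6(s'(4) - Δ_3) = -66.
Forward elimination and back-substitution give m_0 = 139/28, m_1 = 113/14, m_2 = -53/4, m_3 = 377/14, m_4 = -1301/28.
On [2, 3], s(t) = 0 - 15/14·(t - 2) - 53/8·(t - 2)² + 375/56·(t - 2)³.
With (t - 2) = 1/3: s(7/3) = -71/84.

-0.8452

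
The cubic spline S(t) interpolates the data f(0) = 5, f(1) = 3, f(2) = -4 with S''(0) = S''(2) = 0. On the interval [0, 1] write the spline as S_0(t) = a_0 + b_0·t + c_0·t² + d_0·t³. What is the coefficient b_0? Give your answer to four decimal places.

-0.7500

Write M_i for S''(x_i). With h_i = 1, 1 and divided differences Δ_i = -2, -7, the continuity of S' gives the tridiagonal system
  1·M_0 + 4·M_1 + 1·M_2 = 6(Δ_1 - Δ_0) = -30
Natural end conditions: M_0 = M_2 = 0.
Hence M_0 = 0, M_1 = -15/2, M_2 = 0.
On [0, 1], with S_0(t) = a_0 + b_0·t + c_0·t² + d_0·t³: c_0 = M_0/2 = 0, d_0 = (M_1 - M_0)/(6h_0) = -5/4, b_0 = Δ_0 - h_0(2M_0 + M_1)/6 = -3/4.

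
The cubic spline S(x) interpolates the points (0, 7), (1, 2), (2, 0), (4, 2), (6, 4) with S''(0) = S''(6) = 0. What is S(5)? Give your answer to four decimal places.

Write σ_i for S''(x_i). With h_i = 1, 1, 2, 2 and divided differences Δ_i = -5, -2, 1, 1, the continuity of S' gives the tridiagonal system
  1·σ_0 + 4·σ_1 + 1·σ_2 = 6(Δ_1 - Δ_0) = 18
  1·σ_1 + 6·σ_2 + 2·σ_3 = 6(Δ_2 - Δ_1) = 18
  2·σ_2 + 8·σ_3 + 2·σ_4 = 6(Δ_3 - Δ_2) = 0
Natural end conditions: σ_0 = σ_4 = 0.
Forward elimination and back-substitution give σ_0 = 0, σ_1 = 27/7, σ_2 = 18/7, σ_3 = -9/14, σ_4 = 0.
On [4, 6], S(x) = 2 + 10/7·(x - 4) - 9/28·(x - 4)² + 3/56·(x - 4)³.
With (x - 4) = 1: S(5) = 177/56.

3.1607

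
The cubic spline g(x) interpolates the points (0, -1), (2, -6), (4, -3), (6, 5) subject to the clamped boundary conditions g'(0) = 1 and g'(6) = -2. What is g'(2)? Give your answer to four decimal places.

With m_i denoting the second derivative at x_i, h_i = 2, 2, 2, and Δ_i = (y_(i+1) − y_i)/h_i = -5/2, 3/2, 4:
  2·m_0 + 8·m_1 + 2·m_2 = 6(Δ_1 - Δ_0) = 24
  2·m_1 + 8·m_2 + 2·m_3 = 6(Δ_2 - Δ_1) = 15
Clamped end conditions give two more equations: 2h_0·m_0 + h_0·m_1 = 6(Δ_0 - g'(0)) = -21 and h_2·m_2 + 2h_2·m_3 = 6(g'(6) - Δ_2) = -36.
Forward elimination and back-substitution give m_0 = -36/5, m_1 = 39/10, m_2 = 18/5, m_3 = -54/5.
On [2, 4], g'(x) = b_1 + 2c_1·(x - 2) + 3d_1·(x - 2)² with b_1 = Δ_1 - h_1(2m_1 + m_2)/6 = -23/10, c_1 = m_1/2 = 39/20, d_1 = (m_2 - m_1)/(6h_1) = -1/40. So g'(2) = -23/10.

-2.3000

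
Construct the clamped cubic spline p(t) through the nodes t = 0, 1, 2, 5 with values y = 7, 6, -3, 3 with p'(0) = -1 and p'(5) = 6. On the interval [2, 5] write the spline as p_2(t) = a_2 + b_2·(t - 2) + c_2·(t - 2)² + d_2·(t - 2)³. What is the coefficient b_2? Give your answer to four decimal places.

Write M_i for p''(x_i). With h_i = 1, 1, 3 and divided differences Δ_i = -1, -9, 2, the continuity of p' gives the tridiagonal system
  1·M_0 + 4·M_1 + 1·M_2 = 6(Δ_1 - Δ_0) = -48
  1·M_1 + 8·M_2 + 3·M_3 = 6(Δ_2 - Δ_1) = 66
Clamped end conditions give two more equations: 2h_0·M_0 + h_0·M_1 = 6(Δ_0 - p'(0)) = 0 and h_2·M_2 + 2h_2·M_3 = 6(p'(5) - Δ_2) = 24.
Solving the tridiagonal system: M_0 = 244/29, M_1 = -488/29, M_2 = 316/29, M_3 = -42/29.
On [2, 5], with p_2(t) = a_2 + b_2·(t - 2) + c_2·(t - 2)² + d_2·(t - 2)³: c_2 = M_2/2 = 158/29, d_2 = (M_3 - M_2)/(6h_2) = -179/261, b_2 = Δ_2 - h_2(2M_2 + M_3)/6 = -237/29.

-8.1724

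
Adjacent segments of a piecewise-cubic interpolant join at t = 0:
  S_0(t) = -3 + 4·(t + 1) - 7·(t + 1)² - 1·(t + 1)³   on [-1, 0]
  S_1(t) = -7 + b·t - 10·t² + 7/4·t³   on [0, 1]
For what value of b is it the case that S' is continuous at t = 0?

S_0'(t) = 4 - 14·(t + 1) - 3·(t + 1)², so S_0'(0) = -13. On the right, S_1'(0) = b, so b = -13.

-13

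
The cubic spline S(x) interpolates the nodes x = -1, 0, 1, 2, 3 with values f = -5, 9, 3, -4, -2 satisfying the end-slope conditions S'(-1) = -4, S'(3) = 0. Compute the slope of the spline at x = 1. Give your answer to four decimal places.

-12.0714

Put m_i = S'' at the i-th knot. Here h = (1, 1, 1, 1) and Δ = (14, -6, -7, 2), so the interior equations h_(i-1)·m_(i-1) + 2(h_(i-1)+h_i)·m_i + h_i·m_(i+1) = 6(Δ_i − Δ_(i-1)) read
  1·m_0 + 4·m_1 + 1·m_2 = 6(Δ_1 - Δ_0) = -120
  1·m_1 + 4·m_2 + 1·m_3 = 6(Δ_2 - Δ_1) = -6
  1·m_2 + 4·m_3 + 1·m_4 = 6(Δ_3 - Δ_2) = 54
Clamped end conditions give two more equations: 2h_0·m_0 + h_0·m_1 = 6(Δ_0 - S'(-1)) = 108 and h_3·m_3 + 2h_3·m_4 = 6(S'(3) - Δ_3) = -12.
Hence m_0 = 2239/28, m_1 = -727/14, m_2 = 31/4, m_3 = 209/14, m_4 = -377/28.
On [1, 2], S'(x) = b_2 + 2c_2·(x - 1) + 3d_2·(x - 1)² with b_2 = Δ_2 - h_2(2m_2 + m_3)/6 = -169/14, c_2 = m_2/2 = 31/8, d_2 = (m_3 - m_2)/(6h_2) = 67/56. So S'(1) = -169/14.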